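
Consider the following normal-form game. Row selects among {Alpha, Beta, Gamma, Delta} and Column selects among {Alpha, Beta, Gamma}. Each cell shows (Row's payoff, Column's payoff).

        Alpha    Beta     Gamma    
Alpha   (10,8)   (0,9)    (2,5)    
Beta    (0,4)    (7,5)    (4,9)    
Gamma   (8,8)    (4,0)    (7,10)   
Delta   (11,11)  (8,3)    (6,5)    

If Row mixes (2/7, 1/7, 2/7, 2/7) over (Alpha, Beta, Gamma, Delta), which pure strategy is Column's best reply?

Compute Column's expected payoff from each pure strategy against the given mix.
Alpha: (2/7)·8 + (1/7)·4 + (2/7)·8 + (2/7)·11 = 58/7
Beta: (2/7)·9 + (1/7)·5 + (2/7)·0 + (2/7)·3 = 29/7
Gamma: (2/7)·5 + (1/7)·9 + (2/7)·10 + (2/7)·5 = 7
Highest expected payoff is 58/7, from Alpha.

Alpha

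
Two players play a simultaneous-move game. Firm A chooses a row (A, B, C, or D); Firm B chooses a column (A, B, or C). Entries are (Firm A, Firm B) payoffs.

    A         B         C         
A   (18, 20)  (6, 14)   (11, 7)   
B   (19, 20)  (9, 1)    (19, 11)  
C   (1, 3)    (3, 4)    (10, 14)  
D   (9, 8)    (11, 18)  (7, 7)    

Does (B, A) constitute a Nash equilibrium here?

Yes

Holding Firm B at A: Firm A gets 19 from B, versus 18 from A, 1 from C, 9 from D. No profitable deviation for Firm A.
Holding Firm A at B: Firm B gets 20 from A, versus 1 from B, 11 from C. No profitable deviation for Firm B either.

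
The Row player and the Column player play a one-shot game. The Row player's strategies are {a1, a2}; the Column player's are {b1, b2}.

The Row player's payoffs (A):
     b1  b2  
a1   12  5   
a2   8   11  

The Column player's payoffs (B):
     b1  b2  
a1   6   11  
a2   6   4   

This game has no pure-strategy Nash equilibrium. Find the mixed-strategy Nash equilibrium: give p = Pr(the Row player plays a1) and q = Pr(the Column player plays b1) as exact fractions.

p = 2/7, q = 3/5

In a mixed NE each player is indifferent between their pure strategies, so the opponent's mix sets the indifference.
The Column player indifferent between b1 and b2: p·6 + (1−p)·6 = p·11 + (1−p)·4 ⟹ 6 + 0p = 4 + 7p ⟹ p = 2/7.
The Row player indifferent between a1 and a2: q·12 + (1−q)·5 = q·8 + (1−q)·11 ⟹ 5 + 7q = 11 + (-3)q ⟹ q = 3/5.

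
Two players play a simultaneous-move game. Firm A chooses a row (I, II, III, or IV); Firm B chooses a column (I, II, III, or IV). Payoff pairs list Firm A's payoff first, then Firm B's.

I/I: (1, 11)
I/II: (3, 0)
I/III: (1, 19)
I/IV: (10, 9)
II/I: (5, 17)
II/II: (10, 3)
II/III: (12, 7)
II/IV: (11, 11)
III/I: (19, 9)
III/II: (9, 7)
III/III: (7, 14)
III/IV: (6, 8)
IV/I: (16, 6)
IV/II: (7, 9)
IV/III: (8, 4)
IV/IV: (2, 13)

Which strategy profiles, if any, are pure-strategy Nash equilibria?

A profile is a Nash equilibrium when each player is best-responding to the other.
Firm A's best responses — vs I: III (payoff 19); vs II: II (payoff 10); vs III: II (payoff 12); vs IV: II (payoff 11).
Firm B's best responses — vs I: III (payoff 19); vs II: I (payoff 17); vs III: III (payoff 14); vs IV: IV (payoff 13).
No cell has both players best-responding. For instance, Firm A's best reply to II is II, but against II Firm B prefers I over II.

No pure-strategy Nash equilibrium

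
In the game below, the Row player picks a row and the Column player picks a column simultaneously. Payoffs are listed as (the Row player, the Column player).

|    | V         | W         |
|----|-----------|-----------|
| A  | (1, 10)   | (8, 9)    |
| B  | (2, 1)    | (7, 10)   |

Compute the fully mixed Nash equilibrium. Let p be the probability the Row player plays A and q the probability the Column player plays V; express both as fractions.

In a mixed NE each player is indifferent between their pure strategies, so the opponent's mix sets the indifference.
The Column player indifferent between V and W: p·10 + (1−p)·1 = p·9 + (1−p)·10 ⟹ 1 + 9p = 10 + (-1)p ⟹ p = 9/10.
The Row player indifferent between A and B: q·1 + (1−q)·8 = q·2 + (1−q)·7 ⟹ 8 + (-7)q = 7 + (-5)q ⟹ q = 1/2.

p = 9/10, q = 1/2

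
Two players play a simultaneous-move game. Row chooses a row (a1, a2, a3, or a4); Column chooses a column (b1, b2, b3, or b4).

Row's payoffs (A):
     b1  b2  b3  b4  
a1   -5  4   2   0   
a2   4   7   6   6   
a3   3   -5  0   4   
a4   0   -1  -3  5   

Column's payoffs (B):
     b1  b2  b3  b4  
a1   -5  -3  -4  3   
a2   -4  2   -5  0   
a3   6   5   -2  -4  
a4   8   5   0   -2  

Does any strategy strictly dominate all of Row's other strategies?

Check whether one of Row's strategies beats all alternatives regardless of what the opponent does.
a2 strictly dominates: vs b1: 4 > each of {-5, 3, 0}; vs b2: 7 > each of {4, -5, -1}; vs b3: 6 > each of {2, 0, -3}; vs b4: 6 > each of {0, 4, 5}.

a2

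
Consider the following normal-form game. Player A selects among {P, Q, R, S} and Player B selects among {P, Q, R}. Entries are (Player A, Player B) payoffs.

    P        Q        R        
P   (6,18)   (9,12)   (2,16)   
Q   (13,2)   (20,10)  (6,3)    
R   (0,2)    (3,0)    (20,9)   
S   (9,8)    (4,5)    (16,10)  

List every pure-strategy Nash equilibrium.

Check mutual best responses: a cell is a NE iff neither player can gain by unilaterally deviating.
Player A's best responses — vs P: Q (payoff 13); vs Q: Q (payoff 20); vs R: R (payoff 20).
Player B's best responses — vs P: P (payoff 18); vs Q: Q (payoff 10); vs R: R (payoff 9); vs S: R (payoff 10).
Mutual best responses occur at (Q, Q) and (R, R); at each, neither player gains by switching.

(Q, Q) and (R, R)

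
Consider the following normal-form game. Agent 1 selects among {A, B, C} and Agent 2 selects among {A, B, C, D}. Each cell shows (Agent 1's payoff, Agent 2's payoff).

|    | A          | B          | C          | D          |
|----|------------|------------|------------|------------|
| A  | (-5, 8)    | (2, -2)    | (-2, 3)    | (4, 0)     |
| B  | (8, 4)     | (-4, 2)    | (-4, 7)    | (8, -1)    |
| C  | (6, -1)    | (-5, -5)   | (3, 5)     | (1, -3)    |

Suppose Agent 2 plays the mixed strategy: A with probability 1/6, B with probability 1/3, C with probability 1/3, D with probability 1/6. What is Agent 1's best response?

Agent 1's best reply maximizes expected payoff against the mix.
A: (1/6)·(-5) + (1/3)·2 + (1/3)·(-2) + (1/6)·4 = -1/6
B: (1/6)·8 + (1/3)·(-4) + (1/3)·(-4) + (1/6)·8 = 0
C: (1/6)·6 + (1/3)·(-5) + (1/3)·3 + (1/6)·1 = 1/2
Highest expected payoff is 1/2, from C.

C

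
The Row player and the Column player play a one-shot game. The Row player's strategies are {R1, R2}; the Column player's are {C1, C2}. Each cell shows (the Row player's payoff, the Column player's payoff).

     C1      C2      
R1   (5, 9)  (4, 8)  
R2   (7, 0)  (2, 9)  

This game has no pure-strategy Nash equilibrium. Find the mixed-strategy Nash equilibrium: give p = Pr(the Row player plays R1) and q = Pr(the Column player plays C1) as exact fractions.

In a mixed NE each player is indifferent between their pure strategies, so the opponent's mix sets the indifference.
The Column player indifferent between C1 and C2: p·9 + (1−p)·0 = p·8 + (1−p)·9 ⟹ 0 + 9p = 9 + (-1)p ⟹ p = 9/10.
The Row player indifferent between R1 and R2: q·5 + (1−q)·4 = q·7 + (1−q)·2 ⟹ 4 + 1q = 2 + 5q ⟹ q = 1/2.

p = 9/10, q = 1/2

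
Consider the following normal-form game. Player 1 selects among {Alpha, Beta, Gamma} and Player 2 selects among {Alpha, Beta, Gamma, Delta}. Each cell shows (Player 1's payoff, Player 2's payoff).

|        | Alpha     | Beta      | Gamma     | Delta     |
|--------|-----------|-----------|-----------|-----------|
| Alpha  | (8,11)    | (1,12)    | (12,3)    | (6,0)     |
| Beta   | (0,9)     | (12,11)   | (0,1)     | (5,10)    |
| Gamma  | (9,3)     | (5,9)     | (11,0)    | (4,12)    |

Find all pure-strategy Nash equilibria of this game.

(Beta, Beta)

Check mutual best responses: a cell is a NE iff neither player can gain by unilaterally deviating.
Player 1's best responses — vs Alpha: Gamma (payoff 9); vs Beta: Beta (payoff 12); vs Gamma: Alpha (payoff 12); vs Delta: Alpha (payoff 6).
Player 2's best responses — vs Alpha: Beta (payoff 12); vs Beta: Beta (payoff 11); vs Gamma: Delta (payoff 12).
The only mutual best response is (Beta, Beta); neither player gains by switching there.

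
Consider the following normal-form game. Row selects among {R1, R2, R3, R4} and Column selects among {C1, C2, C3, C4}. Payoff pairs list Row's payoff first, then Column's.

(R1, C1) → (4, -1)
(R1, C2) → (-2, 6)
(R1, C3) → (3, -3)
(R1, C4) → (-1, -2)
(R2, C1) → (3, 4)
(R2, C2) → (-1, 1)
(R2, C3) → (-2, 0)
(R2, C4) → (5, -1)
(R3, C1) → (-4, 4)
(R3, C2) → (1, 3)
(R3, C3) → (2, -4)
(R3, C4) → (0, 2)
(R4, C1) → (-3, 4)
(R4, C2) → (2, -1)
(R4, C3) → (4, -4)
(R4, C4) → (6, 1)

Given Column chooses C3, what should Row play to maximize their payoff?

R4

With Column fixed at C3, Row's payoffs are: R1 → 3, R2 → -2, R3 → 2, R4 → 4.
The maximum is 4, achieved by R4.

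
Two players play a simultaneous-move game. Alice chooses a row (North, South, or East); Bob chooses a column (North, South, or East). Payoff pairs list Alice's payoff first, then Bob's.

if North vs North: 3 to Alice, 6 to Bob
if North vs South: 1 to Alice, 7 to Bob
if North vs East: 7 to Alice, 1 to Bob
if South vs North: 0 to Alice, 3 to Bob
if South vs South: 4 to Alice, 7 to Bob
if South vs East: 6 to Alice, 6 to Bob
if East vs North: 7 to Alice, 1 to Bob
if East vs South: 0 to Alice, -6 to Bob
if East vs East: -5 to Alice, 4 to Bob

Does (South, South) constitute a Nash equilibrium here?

Yes

Holding Bob at South: Alice gets 4 from South, versus 1 from North, 0 from East. No profitable deviation for Alice.
Holding Alice at South: Bob gets 7 from South, versus 3 from North, 6 from East. No profitable deviation for Bob either.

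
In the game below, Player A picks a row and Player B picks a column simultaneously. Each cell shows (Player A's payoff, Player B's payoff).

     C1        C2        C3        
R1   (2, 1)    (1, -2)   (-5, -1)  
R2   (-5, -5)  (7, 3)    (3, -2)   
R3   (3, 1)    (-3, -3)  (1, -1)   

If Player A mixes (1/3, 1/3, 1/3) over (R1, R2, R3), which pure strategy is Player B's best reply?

C2

Compute Player B's expected payoff from each pure strategy against the given mix.
C1: (1/3)·1 + (1/3)·(-5) + (1/3)·1 = -1
C2: (1/3)·(-2) + (1/3)·3 + (1/3)·(-3) = -2/3
C3: (1/3)·(-1) + (1/3)·(-2) + (1/3)·(-1) = -4/3
Highest expected payoff is -2/3, from C2.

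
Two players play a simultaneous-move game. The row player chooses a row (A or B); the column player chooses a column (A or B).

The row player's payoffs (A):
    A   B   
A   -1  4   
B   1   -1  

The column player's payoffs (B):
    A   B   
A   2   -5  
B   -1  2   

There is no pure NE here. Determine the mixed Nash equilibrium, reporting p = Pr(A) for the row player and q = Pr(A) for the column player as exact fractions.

p = 3/10, q = 5/7

Each player's mixing probability is pinned down by making the *other* player indifferent.
The column player indifferent between A and B: p·2 + (1−p)·(-1) = p·(-5) + (1−p)·2 ⟹ (-1) + 3p = 2 + (-7)p ⟹ p = 3/10.
The row player indifferent between A and B: q·(-1) + (1−q)·4 = q·1 + (1−q)·(-1) ⟹ 4 + (-5)q = (-1) + 2q ⟹ q = 5/7.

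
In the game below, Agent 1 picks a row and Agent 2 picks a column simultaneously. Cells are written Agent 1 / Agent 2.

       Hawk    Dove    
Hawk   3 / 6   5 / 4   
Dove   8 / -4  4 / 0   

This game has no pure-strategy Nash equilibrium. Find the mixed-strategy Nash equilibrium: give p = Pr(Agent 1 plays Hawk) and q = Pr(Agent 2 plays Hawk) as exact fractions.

In a mixed NE each player is indifferent between their pure strategies, so the opponent's mix sets the indifference.
Agent 2 indifferent between Hawk and Dove: p·6 + (1−p)·(-4) = p·4 + (1−p)·0 ⟹ (-4) + 10p = 0 + 4p ⟹ p = 2/3.
Agent 1 indifferent between Hawk and Dove: q·3 + (1−q)·5 = q·8 + (1−q)·4 ⟹ 5 + (-2)q = 4 + 4q ⟹ q = 1/6.

p = 2/3, q = 1/6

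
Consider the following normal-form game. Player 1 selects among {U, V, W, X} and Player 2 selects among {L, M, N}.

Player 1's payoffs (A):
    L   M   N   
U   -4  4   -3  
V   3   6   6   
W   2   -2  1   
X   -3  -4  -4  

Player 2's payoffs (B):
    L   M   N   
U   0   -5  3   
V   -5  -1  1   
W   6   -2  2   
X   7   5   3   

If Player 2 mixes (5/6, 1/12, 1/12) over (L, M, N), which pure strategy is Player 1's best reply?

Compute Player 1's expected payoff from each pure strategy against the given mix.
U: (5/6)·(-4) + (1/12)·4 + (1/12)·(-3) = -13/4
V: (5/6)·3 + (1/12)·6 + (1/12)·6 = 7/2
W: (5/6)·2 + (1/12)·(-2) + (1/12)·1 = 19/12
X: (5/6)·(-3) + (1/12)·(-4) + (1/12)·(-4) = -19/6
Highest expected payoff is 7/2, from V.

V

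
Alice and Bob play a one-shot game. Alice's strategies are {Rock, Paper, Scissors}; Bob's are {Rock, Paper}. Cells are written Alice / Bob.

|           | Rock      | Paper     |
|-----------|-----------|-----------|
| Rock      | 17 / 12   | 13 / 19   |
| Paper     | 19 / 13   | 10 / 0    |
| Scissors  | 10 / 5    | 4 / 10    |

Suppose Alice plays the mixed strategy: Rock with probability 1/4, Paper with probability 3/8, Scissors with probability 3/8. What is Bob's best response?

Rock

Compute Bob's expected payoff from each pure strategy against the given mix.
Rock: (1/4)·12 + (3/8)·13 + (3/8)·5 = 39/4
Paper: (1/4)·19 + (3/8)·0 + (3/8)·10 = 17/2
Highest expected payoff is 39/4, from Rock.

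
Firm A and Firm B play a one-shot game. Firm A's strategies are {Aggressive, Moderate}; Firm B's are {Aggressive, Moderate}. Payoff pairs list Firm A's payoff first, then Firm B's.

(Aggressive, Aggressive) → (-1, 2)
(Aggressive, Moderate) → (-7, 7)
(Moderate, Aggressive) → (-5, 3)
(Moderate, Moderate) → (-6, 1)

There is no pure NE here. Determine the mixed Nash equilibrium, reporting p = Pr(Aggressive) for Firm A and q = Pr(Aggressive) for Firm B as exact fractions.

Each player's mixing probability is pinned down by making the *other* player indifferent.
Firm B indifferent between Aggressive and Moderate: p·2 + (1−p)·3 = p·7 + (1−p)·1 ⟹ 3 + (-1)p = 1 + 6p ⟹ p = 2/7.
Firm A indifferent between Aggressive and Moderate: q·(-1) + (1−q)·(-7) = q·(-5) + (1−q)·(-6) ⟹ (-7) + 6q = (-6) + 1q ⟹ q = 1/5.

p = 2/7, q = 1/5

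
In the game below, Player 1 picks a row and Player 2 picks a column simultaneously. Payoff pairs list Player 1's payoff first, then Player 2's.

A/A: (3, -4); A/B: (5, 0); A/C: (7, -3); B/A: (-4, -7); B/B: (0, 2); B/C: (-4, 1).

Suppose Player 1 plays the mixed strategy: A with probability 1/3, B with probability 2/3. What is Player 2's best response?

B

Player 2's best reply maximizes expected payoff against the mix.
A: (1/3)·(-4) + (2/3)·(-7) = -6
B: (1/3)·0 + (2/3)·2 = 4/3
C: (1/3)·(-3) + (2/3)·1 = -1/3
Highest expected payoff is 4/3, from B.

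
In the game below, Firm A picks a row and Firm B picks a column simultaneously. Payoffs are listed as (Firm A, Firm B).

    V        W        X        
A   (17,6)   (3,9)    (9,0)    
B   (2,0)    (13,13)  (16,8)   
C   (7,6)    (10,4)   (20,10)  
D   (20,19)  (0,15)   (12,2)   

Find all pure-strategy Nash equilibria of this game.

(B, W), (C, X), and (D, V)

Check mutual best responses: a cell is a NE iff neither player can gain by unilaterally deviating.
Firm A's best responses — vs V: D (payoff 20); vs W: B (payoff 13); vs X: C (payoff 20).
Firm B's best responses — vs A: W (payoff 9); vs B: W (payoff 13); vs C: X (payoff 10); vs D: V (payoff 19).
Mutual best responses occur at (B, W), (C, X), and (D, V); at each, neither player gains by switching.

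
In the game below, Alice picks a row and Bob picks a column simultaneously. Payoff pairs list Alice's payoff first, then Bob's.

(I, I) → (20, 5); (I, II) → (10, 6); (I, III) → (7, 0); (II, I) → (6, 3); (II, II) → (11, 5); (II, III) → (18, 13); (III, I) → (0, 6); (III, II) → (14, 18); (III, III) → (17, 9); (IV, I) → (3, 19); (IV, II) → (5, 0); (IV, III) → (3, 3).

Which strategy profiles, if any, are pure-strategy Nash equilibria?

A profile is a Nash equilibrium when each player is best-responding to the other.
Alice's best responses — vs I: I (payoff 20); vs II: III (payoff 14); vs III: II (payoff 18).
Bob's best responses — vs I: II (payoff 6); vs II: III (payoff 13); vs III: II (payoff 18); vs IV: I (payoff 19).
Mutual best responses occur at (II, III) and (III, II); at each, neither player gains by switching.

(II, III) and (III, II)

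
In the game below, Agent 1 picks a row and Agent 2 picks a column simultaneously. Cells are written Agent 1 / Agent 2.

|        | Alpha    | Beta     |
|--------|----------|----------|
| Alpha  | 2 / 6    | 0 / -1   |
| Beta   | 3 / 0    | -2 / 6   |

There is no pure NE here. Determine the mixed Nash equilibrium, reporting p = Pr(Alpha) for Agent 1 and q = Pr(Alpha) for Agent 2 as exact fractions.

Each player's mixing probability is pinned down by making the *other* player indifferent.
Agent 2 indifferent between Alpha and Beta: p·6 + (1−p)·0 = p·(-1) + (1−p)·6 ⟹ 0 + 6p = 6 + (-7)p ⟹ p = 6/13.
Agent 1 indifferent between Alpha and Beta: q·2 + (1−q)·0 = q·3 + (1−q)·(-2) ⟹ 0 + 2q = (-2) + 5q ⟹ q = 2/3.

p = 6/13, q = 2/3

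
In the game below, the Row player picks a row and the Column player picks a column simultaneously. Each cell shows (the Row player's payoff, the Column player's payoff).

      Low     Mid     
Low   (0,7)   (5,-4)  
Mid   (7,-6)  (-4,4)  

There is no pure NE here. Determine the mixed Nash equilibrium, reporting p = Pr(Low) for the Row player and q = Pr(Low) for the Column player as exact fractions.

In a mixed NE each player is indifferent between their pure strategies, so the opponent's mix sets the indifference.
The Column player indifferent between Low and Mid: p·7 + (1−p)·(-6) = p·(-4) + (1−p)·4 ⟹ (-6) + 13p = 4 + (-8)p ⟹ p = 10/21.
The Row player indifferent between Low and Mid: q·0 + (1−q)·5 = q·7 + (1−q)·(-4) ⟹ 5 + (-5)q = (-4) + 11q ⟹ q = 9/16.

p = 10/21, q = 9/16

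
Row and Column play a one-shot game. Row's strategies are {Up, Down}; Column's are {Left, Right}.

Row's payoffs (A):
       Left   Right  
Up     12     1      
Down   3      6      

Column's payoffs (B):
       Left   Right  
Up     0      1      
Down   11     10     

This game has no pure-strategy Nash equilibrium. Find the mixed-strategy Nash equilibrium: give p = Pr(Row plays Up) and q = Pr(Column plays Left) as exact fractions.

In a mixed NE each player is indifferent between their pure strategies, so the opponent's mix sets the indifference.
Column indifferent between Left and Right: p·0 + (1−p)·11 = p·1 + (1−p)·10 ⟹ 11 + (-11)p = 10 + (-9)p ⟹ p = 1/2.
Row indifferent between Up and Down: q·12 + (1−q)·1 = q·3 + (1−q)·6 ⟹ 1 + 11q = 6 + (-3)q ⟹ q = 5/14.

p = 1/2, q = 5/14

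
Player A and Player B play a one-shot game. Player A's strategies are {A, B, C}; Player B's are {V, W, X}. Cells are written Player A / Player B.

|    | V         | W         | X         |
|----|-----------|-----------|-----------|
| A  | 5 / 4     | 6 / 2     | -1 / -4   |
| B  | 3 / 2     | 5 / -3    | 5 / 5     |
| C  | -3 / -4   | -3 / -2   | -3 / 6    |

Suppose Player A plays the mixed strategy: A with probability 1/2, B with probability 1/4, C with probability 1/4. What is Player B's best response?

V

Compute Player B's expected payoff from each pure strategy against the given mix.
V: (1/2)·4 + (1/4)·2 + (1/4)·(-4) = 3/2
W: (1/2)·2 + (1/4)·(-3) + (1/4)·(-2) = -1/4
X: (1/2)·(-4) + (1/4)·5 + (1/4)·6 = 3/4
Highest expected payoff is 3/2, from V.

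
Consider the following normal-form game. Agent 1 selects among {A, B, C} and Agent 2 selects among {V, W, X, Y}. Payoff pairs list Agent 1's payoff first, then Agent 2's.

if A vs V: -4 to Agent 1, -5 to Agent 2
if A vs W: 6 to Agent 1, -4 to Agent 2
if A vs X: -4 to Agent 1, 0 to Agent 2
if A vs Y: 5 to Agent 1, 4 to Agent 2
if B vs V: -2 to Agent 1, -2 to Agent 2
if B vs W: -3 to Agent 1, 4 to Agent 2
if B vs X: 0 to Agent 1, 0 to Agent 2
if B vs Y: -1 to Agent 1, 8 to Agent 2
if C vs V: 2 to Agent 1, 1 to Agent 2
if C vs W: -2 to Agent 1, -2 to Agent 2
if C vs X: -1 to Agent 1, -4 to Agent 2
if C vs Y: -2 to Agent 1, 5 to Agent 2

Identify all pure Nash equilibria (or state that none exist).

Check mutual best responses: a cell is a NE iff neither player can gain by unilaterally deviating.
Agent 1's best responses — vs V: C (payoff 2); vs W: A (payoff 6); vs X: B (payoff 0); vs Y: A (payoff 5).
Agent 2's best responses — vs A: Y (payoff 4); vs B: Y (payoff 8); vs C: Y (payoff 5).
The only mutual best response is (A, Y); neither player gains by switching there.

(A, Y)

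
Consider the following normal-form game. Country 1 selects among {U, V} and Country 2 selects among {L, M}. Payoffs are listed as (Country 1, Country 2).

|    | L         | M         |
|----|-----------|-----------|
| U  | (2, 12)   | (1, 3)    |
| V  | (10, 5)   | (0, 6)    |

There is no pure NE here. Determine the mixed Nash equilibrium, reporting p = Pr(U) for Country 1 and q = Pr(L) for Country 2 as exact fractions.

p = 1/10, q = 1/9

Each player's mixing probability is pinned down by making the *other* player indifferent.
Country 2 indifferent between L and M: p·12 + (1−p)·5 = p·3 + (1−p)·6 ⟹ 5 + 7p = 6 + (-3)p ⟹ p = 1/10.
Country 1 indifferent between U and V: q·2 + (1−q)·1 = q·10 + (1−q)·0 ⟹ 1 + 1q = 0 + 10q ⟹ q = 1/9.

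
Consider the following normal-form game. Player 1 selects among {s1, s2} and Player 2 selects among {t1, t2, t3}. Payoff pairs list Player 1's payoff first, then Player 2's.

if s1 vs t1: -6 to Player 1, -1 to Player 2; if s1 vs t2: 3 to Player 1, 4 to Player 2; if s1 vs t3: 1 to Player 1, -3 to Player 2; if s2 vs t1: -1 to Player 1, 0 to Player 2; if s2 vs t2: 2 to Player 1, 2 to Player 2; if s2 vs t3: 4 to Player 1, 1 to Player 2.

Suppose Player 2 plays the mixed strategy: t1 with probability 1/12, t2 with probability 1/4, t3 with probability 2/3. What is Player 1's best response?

s2

Player 1's best reply maximizes expected payoff against the mix.
s1: (1/12)·(-6) + (1/4)·3 + (2/3)·1 = 11/12
s2: (1/12)·(-1) + (1/4)·2 + (2/3)·4 = 37/12
Highest expected payoff is 37/12, from s2.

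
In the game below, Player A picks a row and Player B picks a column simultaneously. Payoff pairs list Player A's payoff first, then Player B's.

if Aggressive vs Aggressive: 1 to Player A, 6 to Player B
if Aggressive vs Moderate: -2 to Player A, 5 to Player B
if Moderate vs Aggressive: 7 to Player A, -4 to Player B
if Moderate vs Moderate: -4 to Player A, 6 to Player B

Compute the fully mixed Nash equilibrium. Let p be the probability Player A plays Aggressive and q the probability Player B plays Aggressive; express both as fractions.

p = 10/11, q = 1/4

In a mixed NE each player is indifferent between their pure strategies, so the opponent's mix sets the indifference.
Player B indifferent between Aggressive and Moderate: p·6 + (1−p)·(-4) = p·5 + (1−p)·6 ⟹ (-4) + 10p = 6 + (-1)p ⟹ p = 10/11.
Player A indifferent between Aggressive and Moderate: q·1 + (1−q)·(-2) = q·7 + (1−q)·(-4) ⟹ (-2) + 3q = (-4) + 11q ⟹ q = 1/4.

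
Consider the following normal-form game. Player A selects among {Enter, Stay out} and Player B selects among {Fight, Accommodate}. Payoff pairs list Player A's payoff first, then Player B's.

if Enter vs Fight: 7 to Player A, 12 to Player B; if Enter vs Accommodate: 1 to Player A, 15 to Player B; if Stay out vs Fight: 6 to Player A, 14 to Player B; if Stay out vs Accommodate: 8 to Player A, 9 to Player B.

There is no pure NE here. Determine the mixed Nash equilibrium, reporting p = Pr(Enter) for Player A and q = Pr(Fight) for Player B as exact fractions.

p = 5/8, q = 7/8

Each player's mixing probability is pinned down by making the *other* player indifferent.
Player B indifferent between Fight and Accommodate: p·12 + (1−p)·14 = p·15 + (1−p)·9 ⟹ 14 + (-2)p = 9 + 6p ⟹ p = 5/8.
Player A indifferent between Enter and Stay out: q·7 + (1−q)·1 = q·6 + (1−q)·8 ⟹ 1 + 6q = 8 + (-2)q ⟹ q = 7/8.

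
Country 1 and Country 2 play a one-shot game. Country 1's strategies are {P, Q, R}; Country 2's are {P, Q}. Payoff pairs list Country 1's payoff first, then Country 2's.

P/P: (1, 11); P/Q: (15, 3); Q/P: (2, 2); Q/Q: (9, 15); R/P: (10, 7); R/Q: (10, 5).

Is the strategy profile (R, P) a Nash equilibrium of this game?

Holding Country 2 at P: Country 1 gets 10 from R, versus 1 from P, 2 from Q. No profitable deviation for Country 1.
Holding Country 1 at R: Country 2 gets 7 from P, versus 5 from Q. No profitable deviation for Country 2 either.

Yes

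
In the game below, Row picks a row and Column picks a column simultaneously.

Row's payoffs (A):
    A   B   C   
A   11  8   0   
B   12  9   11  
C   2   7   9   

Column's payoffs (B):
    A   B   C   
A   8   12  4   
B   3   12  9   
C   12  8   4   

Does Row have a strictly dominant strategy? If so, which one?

A strategy is strictly dominant if it gives Row a strictly higher payoff than every other strategy, against every choice by the opponent.
B strictly dominates: vs A: 12 > each of {11, 2}; vs B: 9 > each of {8, 7}; vs C: 11 > each of {0, 9}.

B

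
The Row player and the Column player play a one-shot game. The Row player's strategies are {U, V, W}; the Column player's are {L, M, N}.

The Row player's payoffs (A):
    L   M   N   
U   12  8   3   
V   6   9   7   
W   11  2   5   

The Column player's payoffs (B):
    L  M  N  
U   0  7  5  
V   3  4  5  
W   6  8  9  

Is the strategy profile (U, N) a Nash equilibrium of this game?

No

Holding the Column player at N: the Row player gets 3 from U but could get 7 by switching to V. The Row player has a profitable deviation.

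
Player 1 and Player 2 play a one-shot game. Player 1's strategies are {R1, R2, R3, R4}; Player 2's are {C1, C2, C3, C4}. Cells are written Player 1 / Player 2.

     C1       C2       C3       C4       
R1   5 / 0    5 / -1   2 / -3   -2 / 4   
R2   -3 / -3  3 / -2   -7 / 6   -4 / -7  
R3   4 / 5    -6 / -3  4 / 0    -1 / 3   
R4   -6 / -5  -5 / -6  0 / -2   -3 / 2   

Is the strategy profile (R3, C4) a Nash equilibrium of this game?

Holding Player 2 at C4: Player 1 gets -1 from R3, versus -2 from R1, -4 from R2, -3 from R4. No profitable deviation for Player 1.
Holding Player 1 at R3: Player 2 gets 3 from C4 but could get 5 by switching to C1. Player 2 has a profitable deviation.

No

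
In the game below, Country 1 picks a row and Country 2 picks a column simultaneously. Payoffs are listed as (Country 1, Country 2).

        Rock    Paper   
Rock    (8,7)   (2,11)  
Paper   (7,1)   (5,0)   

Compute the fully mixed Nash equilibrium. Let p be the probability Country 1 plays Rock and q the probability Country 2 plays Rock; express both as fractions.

p = 1/5, q = 3/4

Each player's mixing probability is pinned down by making the *other* player indifferent.
Country 2 indifferent between Rock and Paper: p·7 + (1−p)·1 = p·11 + (1−p)·0 ⟹ 1 + 6p = 0 + 11p ⟹ p = 1/5.
Country 1 indifferent between Rock and Paper: q·8 + (1−q)·2 = q·7 + (1−q)·5 ⟹ 2 + 6q = 5 + 2q ⟹ q = 3/4.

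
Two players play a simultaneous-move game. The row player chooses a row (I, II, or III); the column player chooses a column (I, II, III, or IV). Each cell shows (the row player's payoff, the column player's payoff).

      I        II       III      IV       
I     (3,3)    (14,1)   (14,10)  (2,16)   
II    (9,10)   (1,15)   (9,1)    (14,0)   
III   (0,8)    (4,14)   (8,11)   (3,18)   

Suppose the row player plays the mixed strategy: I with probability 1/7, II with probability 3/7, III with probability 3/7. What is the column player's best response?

II

Compute the column player's expected payoff from each pure strategy against the given mix.
I: (1/7)·3 + (3/7)·10 + (3/7)·8 = 57/7
II: (1/7)·1 + (3/7)·15 + (3/7)·14 = 88/7
III: (1/7)·10 + (3/7)·1 + (3/7)·11 = 46/7
IV: (1/7)·16 + (3/7)·0 + (3/7)·18 = 10
Highest expected payoff is 88/7, from II.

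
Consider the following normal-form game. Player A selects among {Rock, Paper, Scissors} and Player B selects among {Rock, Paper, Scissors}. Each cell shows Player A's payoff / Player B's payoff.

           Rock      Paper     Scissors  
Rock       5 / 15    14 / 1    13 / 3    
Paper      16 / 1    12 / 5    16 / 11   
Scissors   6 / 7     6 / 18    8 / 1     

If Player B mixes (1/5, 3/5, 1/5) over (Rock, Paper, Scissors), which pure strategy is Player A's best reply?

Paper

Compute Player A's expected payoff from each pure strategy against the given mix.
Rock: (1/5)·5 + (3/5)·14 + (1/5)·13 = 12
Paper: (1/5)·16 + (3/5)·12 + (1/5)·16 = 68/5
Scissors: (1/5)·6 + (3/5)·6 + (1/5)·8 = 32/5
Highest expected payoff is 68/5, from Paper.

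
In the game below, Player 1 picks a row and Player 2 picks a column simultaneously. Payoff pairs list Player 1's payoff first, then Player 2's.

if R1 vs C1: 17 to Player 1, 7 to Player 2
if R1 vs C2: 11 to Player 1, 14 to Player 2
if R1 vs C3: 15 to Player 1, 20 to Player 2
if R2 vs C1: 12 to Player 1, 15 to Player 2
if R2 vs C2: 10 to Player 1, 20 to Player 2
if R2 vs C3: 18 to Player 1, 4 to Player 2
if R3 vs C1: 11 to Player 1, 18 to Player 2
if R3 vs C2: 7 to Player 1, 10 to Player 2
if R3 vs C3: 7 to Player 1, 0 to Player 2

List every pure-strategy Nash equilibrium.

Find each player's best response to every opponent strategy; NE are the intersections.
Player 1's best responses — vs C1: R1 (payoff 17); vs C2: R1 (payoff 11); vs C3: R2 (payoff 18).
Player 2's best responses — vs R1: C3 (payoff 20); vs R2: C2 (payoff 20); vs R3: C1 (payoff 18).
No cell has both players best-responding. For instance, Player 1's best reply to C1 is R1, but against R1 Player 2 prefers C3 over C1.

There is no pure-strategy Nash equilibrium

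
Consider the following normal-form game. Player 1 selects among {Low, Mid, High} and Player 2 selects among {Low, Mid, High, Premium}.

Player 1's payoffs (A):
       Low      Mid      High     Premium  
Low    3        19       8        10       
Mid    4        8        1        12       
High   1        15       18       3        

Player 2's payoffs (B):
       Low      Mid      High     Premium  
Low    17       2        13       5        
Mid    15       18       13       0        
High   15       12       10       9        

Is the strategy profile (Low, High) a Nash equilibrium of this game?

No

Holding Player 2 at High: Player 1 gets 8 from Low but could get 18 by switching to High. Player 1 has a profitable deviation.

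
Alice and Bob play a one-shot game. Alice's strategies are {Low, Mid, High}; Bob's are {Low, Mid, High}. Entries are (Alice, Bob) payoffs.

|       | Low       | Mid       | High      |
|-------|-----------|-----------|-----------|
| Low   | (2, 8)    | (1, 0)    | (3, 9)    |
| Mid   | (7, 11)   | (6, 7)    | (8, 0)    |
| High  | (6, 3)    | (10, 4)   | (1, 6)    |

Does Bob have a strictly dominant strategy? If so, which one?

None

Check whether one of Bob's strategies beats all alternatives regardless of what the opponent does.
Low is not dominant: against Low, High gives 9 > 8.
Mid is not dominant: against Low, Low gives 8 > 0.
High is not dominant: against Mid, Low gives 11 > 0.
No single strategy is best against every opponent action.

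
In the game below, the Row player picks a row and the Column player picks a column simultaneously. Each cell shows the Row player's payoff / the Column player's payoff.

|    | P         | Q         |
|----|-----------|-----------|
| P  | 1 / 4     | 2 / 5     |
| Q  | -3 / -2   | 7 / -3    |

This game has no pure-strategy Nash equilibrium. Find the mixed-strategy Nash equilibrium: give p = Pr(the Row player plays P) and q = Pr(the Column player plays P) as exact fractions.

p = 1/2, q = 5/9

In a mixed NE each player is indifferent between their pure strategies, so the opponent's mix sets the indifference.
The Column player indifferent between P and Q: p·4 + (1−p)·(-2) = p·5 + (1−p)·(-3) ⟹ (-2) + 6p = (-3) + 8p ⟹ p = 1/2.
The Row player indifferent between P and Q: q·1 + (1−q)·2 = q·(-3) + (1−q)·7 ⟹ 2 + (-1)q = 7 + (-10)q ⟹ q = 5/9.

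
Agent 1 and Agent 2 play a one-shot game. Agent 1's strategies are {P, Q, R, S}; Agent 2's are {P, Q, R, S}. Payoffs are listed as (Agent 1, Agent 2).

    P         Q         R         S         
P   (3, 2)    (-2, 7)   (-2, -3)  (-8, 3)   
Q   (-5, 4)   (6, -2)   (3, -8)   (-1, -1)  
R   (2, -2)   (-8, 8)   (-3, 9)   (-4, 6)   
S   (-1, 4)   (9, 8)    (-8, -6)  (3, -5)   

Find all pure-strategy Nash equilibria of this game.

A profile is a Nash equilibrium when each player is best-responding to the other.
Agent 1's best responses — vs P: P (payoff 3); vs Q: S (payoff 9); vs R: Q (payoff 3); vs S: S (payoff 3).
Agent 2's best responses — vs P: Q (payoff 7); vs Q: P (payoff 4); vs R: R (payoff 9); vs S: Q (payoff 8).
The only mutual best response is (S, Q); neither player gains by switching there.

(S, Q)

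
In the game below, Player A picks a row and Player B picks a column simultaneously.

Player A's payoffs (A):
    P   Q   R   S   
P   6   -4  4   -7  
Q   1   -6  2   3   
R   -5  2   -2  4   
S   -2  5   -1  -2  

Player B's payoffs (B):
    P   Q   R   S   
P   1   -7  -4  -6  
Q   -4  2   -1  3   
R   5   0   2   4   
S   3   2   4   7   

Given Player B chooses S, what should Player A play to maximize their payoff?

With Player B fixed at S, Player A's payoffs are: P → -7, Q → 3, R → 4, S → -2.
The maximum is 4, achieved by R.

R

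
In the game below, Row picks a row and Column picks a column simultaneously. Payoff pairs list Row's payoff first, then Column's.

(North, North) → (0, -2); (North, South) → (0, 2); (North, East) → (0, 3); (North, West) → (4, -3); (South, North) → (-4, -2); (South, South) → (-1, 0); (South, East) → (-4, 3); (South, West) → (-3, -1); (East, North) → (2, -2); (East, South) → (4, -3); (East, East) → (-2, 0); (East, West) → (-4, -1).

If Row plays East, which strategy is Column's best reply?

East

With Row fixed at East, Column's payoffs are: North → -2, South → -3, East → 0, West → -1.
The maximum is 0, achieved by East.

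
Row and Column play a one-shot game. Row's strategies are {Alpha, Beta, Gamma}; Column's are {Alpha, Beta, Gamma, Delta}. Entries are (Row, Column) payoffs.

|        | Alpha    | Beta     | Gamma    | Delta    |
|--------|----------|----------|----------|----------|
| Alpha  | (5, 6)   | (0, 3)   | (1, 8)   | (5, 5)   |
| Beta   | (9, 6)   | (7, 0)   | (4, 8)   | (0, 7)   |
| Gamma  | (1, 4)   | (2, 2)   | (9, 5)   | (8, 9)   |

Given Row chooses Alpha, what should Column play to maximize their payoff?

Gamma

With Row fixed at Alpha, Column's payoffs are: Alpha → 6, Beta → 3, Gamma → 8, Delta → 5.
The maximum is 8, achieved by Gamma.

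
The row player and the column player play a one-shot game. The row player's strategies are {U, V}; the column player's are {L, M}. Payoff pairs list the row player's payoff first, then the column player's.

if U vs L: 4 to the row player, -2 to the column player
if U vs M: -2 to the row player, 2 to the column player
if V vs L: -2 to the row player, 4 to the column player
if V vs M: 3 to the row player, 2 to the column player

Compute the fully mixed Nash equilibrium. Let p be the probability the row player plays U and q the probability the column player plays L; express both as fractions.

p = 1/3, q = 5/11

Each player's mixing probability is pinned down by making the *other* player indifferent.
The column player indifferent between L and M: p·(-2) + (1−p)·4 = p·2 + (1−p)·2 ⟹ 4 + (-6)p = 2 + 0p ⟹ p = 1/3.
The row player indifferent between U and V: q·4 + (1−q)·(-2) = q·(-2) + (1−q)·3 ⟹ (-2) + 6q = 3 + (-5)q ⟹ q = 5/11.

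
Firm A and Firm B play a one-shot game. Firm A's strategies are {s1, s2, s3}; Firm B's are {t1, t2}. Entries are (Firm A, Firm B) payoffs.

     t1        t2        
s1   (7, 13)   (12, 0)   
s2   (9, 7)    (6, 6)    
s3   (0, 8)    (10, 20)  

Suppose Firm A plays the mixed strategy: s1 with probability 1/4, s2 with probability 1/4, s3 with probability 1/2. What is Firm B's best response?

Firm B's best reply maximizes expected payoff against the mix.
t1: (1/4)·13 + (1/4)·7 + (1/2)·8 = 9
t2: (1/4)·0 + (1/4)·6 + (1/2)·20 = 23/2
Highest expected payoff is 23/2, from t2.

t2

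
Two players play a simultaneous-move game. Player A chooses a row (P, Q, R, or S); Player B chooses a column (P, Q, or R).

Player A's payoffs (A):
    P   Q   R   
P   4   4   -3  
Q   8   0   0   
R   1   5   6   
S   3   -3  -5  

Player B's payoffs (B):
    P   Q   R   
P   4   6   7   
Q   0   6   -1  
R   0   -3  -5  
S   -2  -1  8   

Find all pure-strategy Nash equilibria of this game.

None

Check mutual best responses: a cell is a NE iff neither player can gain by unilaterally deviating.
Player A's best responses — vs P: Q (payoff 8); vs Q: R (payoff 5); vs R: R (payoff 6).
Player B's best responses — vs P: R (payoff 7); vs Q: Q (payoff 6); vs R: P (payoff 0); vs S: R (payoff 8).
No cell has both players best-responding. For instance, Player A's best reply to P is Q, but against Q Player B prefers Q over P.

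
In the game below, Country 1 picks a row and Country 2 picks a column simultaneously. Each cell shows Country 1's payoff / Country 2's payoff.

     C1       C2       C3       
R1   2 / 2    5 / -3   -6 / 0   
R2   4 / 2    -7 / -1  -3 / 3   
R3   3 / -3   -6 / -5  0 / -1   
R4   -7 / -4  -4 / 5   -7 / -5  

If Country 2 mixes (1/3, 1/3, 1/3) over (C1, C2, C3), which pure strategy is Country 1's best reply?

R1

Compute Country 1's expected payoff from each pure strategy against the given mix.
R1: (1/3)·2 + (1/3)·5 + (1/3)·(-6) = 1/3
R2: (1/3)·4 + (1/3)·(-7) + (1/3)·(-3) = -2
R3: (1/3)·3 + (1/3)·(-6) + (1/3)·0 = -1
R4: (1/3)·(-7) + (1/3)·(-4) + (1/3)·(-7) = -6
Highest expected payoff is 1/3, from R1.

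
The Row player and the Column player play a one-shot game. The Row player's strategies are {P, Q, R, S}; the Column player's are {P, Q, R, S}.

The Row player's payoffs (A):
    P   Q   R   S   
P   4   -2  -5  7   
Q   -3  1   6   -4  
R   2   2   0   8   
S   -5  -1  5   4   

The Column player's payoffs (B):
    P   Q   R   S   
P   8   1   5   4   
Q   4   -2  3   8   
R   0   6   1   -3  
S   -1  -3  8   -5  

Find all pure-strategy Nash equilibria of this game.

(P, P) and (R, Q)

A profile is a Nash equilibrium when each player is best-responding to the other.
The Row player's best responses — vs P: P (payoff 4); vs Q: R (payoff 2); vs R: Q (payoff 6); vs S: R (payoff 8).
The Column player's best responses — vs P: P (payoff 8); vs Q: S (payoff 8); vs R: Q (payoff 6); vs S: R (payoff 8).
Mutual best responses occur at (P, P) and (R, Q); at each, neither player gains by switching.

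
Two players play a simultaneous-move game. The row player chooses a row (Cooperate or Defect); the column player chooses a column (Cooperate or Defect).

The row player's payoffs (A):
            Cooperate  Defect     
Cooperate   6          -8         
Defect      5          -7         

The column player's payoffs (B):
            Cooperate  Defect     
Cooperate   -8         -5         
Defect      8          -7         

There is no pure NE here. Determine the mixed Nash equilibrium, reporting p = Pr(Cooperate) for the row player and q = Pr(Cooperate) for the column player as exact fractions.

In a mixed NE each player is indifferent between their pure strategies, so the opponent's mix sets the indifference.
The column player indifferent between Cooperate and Defect: p·(-8) + (1−p)·8 = p·(-5) + (1−p)·(-7) ⟹ 8 + (-16)p = (-7) + 2p ⟹ p = 5/6.
The row player indifferent between Cooperate and Defect: q·6 + (1−q)·(-8) = q·5 + (1−q)·(-7) ⟹ (-8) + 14q = (-7) + 12q ⟹ q = 1/2.

p = 5/6, q = 1/2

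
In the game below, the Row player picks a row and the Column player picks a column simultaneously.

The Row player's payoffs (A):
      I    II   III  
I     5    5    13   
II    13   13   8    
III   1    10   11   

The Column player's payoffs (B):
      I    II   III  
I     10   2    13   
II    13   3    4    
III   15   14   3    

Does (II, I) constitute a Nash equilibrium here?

Holding the Column player at I: the Row player gets 13 from II, versus 5 from I, 1 from III. No profitable deviation for the Row player.
Holding the Row player at II: the Column player gets 13 from I, versus 3 from II, 4 from III. No profitable deviation for the Column player either.

Yes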